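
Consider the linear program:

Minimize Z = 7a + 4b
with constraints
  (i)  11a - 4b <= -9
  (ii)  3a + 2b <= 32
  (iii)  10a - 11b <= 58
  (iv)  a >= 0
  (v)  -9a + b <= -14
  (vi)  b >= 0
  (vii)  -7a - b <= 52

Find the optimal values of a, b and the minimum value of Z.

Corner points and Z = 7a + 4b:
  (55/17, 379/34) → Z = 1143/17
  (13/5, 47/5) → Z = 279/5
  (20/7, 82/7) → Z = 468/7

The optimum lies where 11a - 4b = -9 and -9a + b = -14.
Solving simultaneously gives a = 13/5, b = 47/5.

a = 13/5, b = 47/5, minimum Z = 279/5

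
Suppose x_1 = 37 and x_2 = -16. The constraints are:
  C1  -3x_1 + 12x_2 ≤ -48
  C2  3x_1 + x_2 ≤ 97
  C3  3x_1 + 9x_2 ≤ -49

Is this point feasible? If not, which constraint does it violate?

Constraint C3: 3x_1 + 9x_2 = -33, which is not ≤ -49. All other constraints are satisfied.

not feasible — violates C3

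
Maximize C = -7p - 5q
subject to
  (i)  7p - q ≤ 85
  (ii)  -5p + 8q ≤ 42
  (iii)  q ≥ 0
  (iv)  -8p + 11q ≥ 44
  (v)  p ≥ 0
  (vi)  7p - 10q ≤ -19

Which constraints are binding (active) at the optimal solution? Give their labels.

(iv) and (v)

Feasible corners and C = -7p - 5q:
  (110/9, 116/9) → C = -150
  (0, 21/4) → C = -105/4
  (0, 4) → C = -20

The maximum is at (0, 4). Substituting into each constraint, equality holds for (iv) and (v); the remaining constraints have slack.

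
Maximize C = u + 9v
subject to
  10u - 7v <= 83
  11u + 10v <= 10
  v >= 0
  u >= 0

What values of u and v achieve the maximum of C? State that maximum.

Extreme points and C = u + 9v:
  (10/11, 0) → C = 10/11
  (0, 1) → C = 9
  (0, 0) → C = 0

At the optimal vertex, 11u + 10v = 10 and u = 0.
Solving simultaneously gives u = 0, v = 1.

u = 0, v = 1, maximum C = 9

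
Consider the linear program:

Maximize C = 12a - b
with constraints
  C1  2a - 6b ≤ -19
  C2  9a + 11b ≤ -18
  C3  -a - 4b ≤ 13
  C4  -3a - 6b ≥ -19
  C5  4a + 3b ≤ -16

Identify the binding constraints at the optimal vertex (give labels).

Extreme points and C = 12a - b:
  (-11, -1/2) → C = -263/2
  (-51/10, 22/15) → C = -188/3
  (-317/21, 75/7) → C = -1343/7
  (-122/17, 72/17) → C = -1536/17
The feasible region is unbounded (it extends along (-4, 1), (-2, 1)), but C strictly decreases along every unbounded feasible direction, so there is no improving ray and the maximum is attained at a vertex.

The maximum is at (-51/10, 22/15). Substituting into each constraint, equality holds for C1 and C5; the remaining constraints have slack.

C1 and C5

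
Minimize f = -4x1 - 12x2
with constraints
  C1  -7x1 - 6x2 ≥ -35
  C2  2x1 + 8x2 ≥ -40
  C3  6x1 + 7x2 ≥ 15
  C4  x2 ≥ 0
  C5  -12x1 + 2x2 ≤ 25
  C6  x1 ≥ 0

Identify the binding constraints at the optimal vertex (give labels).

Vertices and f = -4x1 - 12x2:
  (5, 0) → f = -20
  (0, 35/6) → f = -70
  (5/2, 0) → f = -10
  (0, 15/7) → f = -180/7

The minimum is at (0, 35/6). Substituting into each constraint, equality holds for C1 and C6; the remaining constraints have slack.

C1 and C6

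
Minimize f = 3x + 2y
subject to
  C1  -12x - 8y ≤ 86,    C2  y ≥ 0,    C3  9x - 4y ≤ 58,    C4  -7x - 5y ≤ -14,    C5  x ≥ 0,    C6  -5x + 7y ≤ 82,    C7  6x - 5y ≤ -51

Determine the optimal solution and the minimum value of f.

x = 0, y = 51/5, minimum f = 102/5

Feasible corners and f = 3x + 2y:
  (0, 82/7) → f = 164/7
  (0, 51/5) → f = 102/5
  (53/17, 237/17) → f = 633/17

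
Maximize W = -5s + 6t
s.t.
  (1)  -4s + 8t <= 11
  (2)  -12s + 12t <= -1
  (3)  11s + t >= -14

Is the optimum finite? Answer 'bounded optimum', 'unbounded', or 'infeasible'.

Vertices and W = -5s + 6t:
  (35/12, 17/6) → W = 29/12
  (-167/144, -179/144) → W = -239/144
The feasible region has finitely many vertices and no improving ray; the maximum is 29/12 at (35/12, 17/6).

bounded optimum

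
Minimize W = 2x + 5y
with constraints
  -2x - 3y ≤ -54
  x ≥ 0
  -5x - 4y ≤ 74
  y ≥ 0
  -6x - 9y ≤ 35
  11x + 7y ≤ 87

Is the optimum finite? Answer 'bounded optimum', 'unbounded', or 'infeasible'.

The boundaries -2x - 3y = -54 and x = 0 meet at (0, 18), but that point violates 11x + 7y ≤ 87. Every candidate vertex is excluded by some other constraint, so the feasible region is empty.

infeasible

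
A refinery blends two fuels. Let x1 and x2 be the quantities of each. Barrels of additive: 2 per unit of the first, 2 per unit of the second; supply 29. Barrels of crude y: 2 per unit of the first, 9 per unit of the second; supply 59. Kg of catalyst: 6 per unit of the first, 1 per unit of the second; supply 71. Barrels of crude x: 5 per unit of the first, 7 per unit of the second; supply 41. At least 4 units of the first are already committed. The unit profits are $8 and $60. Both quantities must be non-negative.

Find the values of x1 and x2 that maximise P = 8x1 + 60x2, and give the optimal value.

x1 = 4, x2 = 3, maximum P = 212

Corner points and P = 8x1 + 60x2:
  (41/5, 0) → P = 328/5
  (4, 0) → P = 32
  (4, 3) → P = 212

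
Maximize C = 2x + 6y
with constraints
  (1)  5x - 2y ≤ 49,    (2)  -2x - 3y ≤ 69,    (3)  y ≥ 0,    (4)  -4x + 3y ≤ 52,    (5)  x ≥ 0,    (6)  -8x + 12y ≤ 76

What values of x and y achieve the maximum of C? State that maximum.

Feasible corners and C = 2x + 6y:
  (49/5, 0) → C = 98/5
  (185/11, 193/11) → C = 1528/11
  (0, 0) → C = 0
  (0, 19/3) → C = 38

x = 185/11, y = 193/11, maximum C = 1528/11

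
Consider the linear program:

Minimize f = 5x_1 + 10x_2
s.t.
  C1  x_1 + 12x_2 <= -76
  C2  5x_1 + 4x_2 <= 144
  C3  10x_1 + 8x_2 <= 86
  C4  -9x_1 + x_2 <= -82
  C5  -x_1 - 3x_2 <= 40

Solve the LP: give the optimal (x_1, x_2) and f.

x_1 = 103/14, x_2 = -221/14, minimum f = -1695/14

Vertices and f = 5x_1 + 10x_2:
  (205/14, -423/56) → f = -65/28
  (908/109, -766/109) → f = -3120/109
  (289/11, -243/11) → f = -985/11
  (103/14, -221/14) → f = -1695/14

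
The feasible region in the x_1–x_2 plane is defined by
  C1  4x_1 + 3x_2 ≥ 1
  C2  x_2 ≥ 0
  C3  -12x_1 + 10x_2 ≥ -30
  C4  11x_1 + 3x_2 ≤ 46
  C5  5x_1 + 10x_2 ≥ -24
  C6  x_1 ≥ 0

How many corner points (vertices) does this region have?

The feasible vertices (each the meet of two boundaries and inside every other half-plane) are:
  (1/4, 0)
  (0, 1/3)
  (5/2, 0)
  (275/73, 111/73)
  (0, 46/3)

5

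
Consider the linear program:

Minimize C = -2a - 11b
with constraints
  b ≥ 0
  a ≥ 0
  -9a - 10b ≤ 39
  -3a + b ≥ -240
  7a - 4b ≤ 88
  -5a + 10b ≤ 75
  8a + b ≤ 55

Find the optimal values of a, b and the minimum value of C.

Vertices and C = -2a - 11b:
  (0, 0) → C = 0
  (55/8, 0) → C = -55/4
  (0, 15/2) → C = -165/2
  (95/17, 175/17) → C = -2115/17

At the optimal vertex, -5a + 10b = 75 and 8a + b = 55.
Solving simultaneously gives a = 95/17, b = 175/17.

a = 95/17, b = 175/17, minimum C = -2115/17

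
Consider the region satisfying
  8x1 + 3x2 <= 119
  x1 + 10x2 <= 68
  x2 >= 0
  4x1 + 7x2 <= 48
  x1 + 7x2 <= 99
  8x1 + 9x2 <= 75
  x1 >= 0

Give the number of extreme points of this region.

Intersecting each pair of boundary lines and keeping only the points that satisfy every inequality leaves:
  (4/33, 224/33)
  (0, 34/5)
  (75/8, 0)
  (0, 0)
  (93/20, 21/5)

5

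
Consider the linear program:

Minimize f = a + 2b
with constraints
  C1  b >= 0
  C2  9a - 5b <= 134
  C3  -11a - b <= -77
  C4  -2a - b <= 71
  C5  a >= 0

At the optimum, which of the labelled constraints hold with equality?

C1 and C3

Corner points and f = a + 2b:
  (134/9, 0) → f = 134/9
  (7, 0) → f = 7
  (0, 77) → f = 154
The feasible region is unbounded (it extends along (0, 1), (5, 9)), but f strictly increases along every unbounded feasible direction, so there is no improving ray and the minimum is attained at a vertex.

The minimum is at (7, 0). Substituting into each constraint, equality holds for C1 and C3; the remaining constraints have slack.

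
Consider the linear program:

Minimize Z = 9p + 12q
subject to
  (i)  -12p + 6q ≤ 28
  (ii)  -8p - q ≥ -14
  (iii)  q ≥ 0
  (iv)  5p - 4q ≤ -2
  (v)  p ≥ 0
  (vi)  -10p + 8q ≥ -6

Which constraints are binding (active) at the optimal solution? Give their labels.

(iv) and (v)

Extreme points and Z = 9p + 12q:
  (14/15, 98/15) → Z = 434/5
  (0, 14/3) → Z = 56
  (54/37, 86/37) → Z = 1518/37
  (0, 1/2) → Z = 6

The minimum is at (0, 1/2). Substituting into each constraint, equality holds for (iv) and (v); the remaining constraints have slack.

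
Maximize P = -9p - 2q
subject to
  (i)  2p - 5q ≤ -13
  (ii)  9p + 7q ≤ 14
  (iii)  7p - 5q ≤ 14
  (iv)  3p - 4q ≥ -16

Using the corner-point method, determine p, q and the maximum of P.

p = -4, q = 1, maximum P = 34

At the optimal vertex, 2p - 5q = -13 and 3p - 4q = -16.
Solving simultaneously gives p = -4, q = 1.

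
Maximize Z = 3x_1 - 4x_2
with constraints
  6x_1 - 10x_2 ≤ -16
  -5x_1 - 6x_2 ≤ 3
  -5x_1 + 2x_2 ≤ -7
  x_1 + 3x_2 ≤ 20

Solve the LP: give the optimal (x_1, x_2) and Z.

x_1 = 38/7, x_2 = 34/7, maximum Z = -22/7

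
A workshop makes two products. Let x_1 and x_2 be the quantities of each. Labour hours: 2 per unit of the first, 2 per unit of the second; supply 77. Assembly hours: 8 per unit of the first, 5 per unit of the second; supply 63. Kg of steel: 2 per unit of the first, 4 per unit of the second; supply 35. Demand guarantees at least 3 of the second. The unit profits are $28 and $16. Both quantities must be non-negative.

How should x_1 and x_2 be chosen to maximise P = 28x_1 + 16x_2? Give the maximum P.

Feasible corners and P = 28x_1 + 16x_2:
  (0, 35/4) → P = 140
  (0, 3) → P = 48
  (7/2, 7) → P = 210
  (6, 3) → P = 216

At the optimal vertex, 8x_1 + 5x_2 = 63 and x_2 = 3.
Solving simultaneously gives x_1 = 6, x_2 = 3.

x_1 = 6, x_2 = 3, maximum P = 216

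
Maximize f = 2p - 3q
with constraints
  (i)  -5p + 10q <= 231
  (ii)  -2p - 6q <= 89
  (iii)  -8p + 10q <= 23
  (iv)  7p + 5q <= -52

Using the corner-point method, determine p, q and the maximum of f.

p = 133/32, q = -519/32, maximum f = 1823/32

Feasible corners and f = 2p - 3q:
  (-257/17, -333/34) → f = -29/34
  (133/32, -519/32) → f = 1823/32
  (-127/22, -51/22) → f = -101/22

At the optimal vertex, -2p - 6q = 89 and 7p + 5q = -52.
Solving simultaneously gives p = 133/32, q = -519/32.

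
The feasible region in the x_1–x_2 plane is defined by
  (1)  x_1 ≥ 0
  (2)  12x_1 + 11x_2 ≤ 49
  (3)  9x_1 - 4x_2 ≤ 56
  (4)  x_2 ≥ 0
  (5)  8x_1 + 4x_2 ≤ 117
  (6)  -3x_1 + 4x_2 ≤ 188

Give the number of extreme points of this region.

3

Pairwise boundary intersections that survive every other constraint:
  (0, 49/11)
  (0, 0)
  (49/12, 0)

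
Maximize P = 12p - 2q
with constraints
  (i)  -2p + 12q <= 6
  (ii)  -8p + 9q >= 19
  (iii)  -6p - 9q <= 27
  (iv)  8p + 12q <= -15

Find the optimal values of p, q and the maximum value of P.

p = -29/13, q = 5/39, maximum P = -1054/39

Corner points and P = 12p - 2q:
  (-29/13, 5/39) → P = -1054/39
  (-21/5, -1/5) → P = -50
  (-23/7, -17/21) → P = -794/21

The optimum lies where -2p + 12q = 6 and -8p + 9q = 19.
Solving simultaneously gives p = -29/13, q = 5/39.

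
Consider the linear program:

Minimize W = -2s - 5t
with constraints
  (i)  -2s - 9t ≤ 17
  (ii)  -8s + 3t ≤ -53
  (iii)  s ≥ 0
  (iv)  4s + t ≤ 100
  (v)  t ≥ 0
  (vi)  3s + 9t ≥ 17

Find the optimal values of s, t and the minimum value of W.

s = 353/20, t = 147/5, minimum W = -1823/10

Corner points and W = -2s - 5t:
  (353/20, 147/5) → W = -1823/10
  (53/8, 0) → W = -53/4
  (25, 0) → W = -50

The binding constraints are -8s + 3t = -53 and 4s + t = 100.
Solving simultaneously gives s = 353/20, t = 147/5.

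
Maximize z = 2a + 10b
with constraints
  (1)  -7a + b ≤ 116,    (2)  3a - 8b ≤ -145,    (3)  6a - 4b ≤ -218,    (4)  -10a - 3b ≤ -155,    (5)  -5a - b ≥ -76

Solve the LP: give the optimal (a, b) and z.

a = -10/3, b = 278/3, maximum z = 920

At the optimal vertex, -7a + b = 116 and -5a - b = -76.
Solving simultaneously gives a = -10/3, b = 278/3.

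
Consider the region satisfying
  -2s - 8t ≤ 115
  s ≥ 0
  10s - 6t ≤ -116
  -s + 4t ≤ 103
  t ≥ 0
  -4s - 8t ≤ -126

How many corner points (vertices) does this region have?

Intersecting each pair of boundary lines and keeping only the points that satisfy every inequality leaves:
  (0, 58/3)
  (0, 103/4)
  (77/17, 457/17)

3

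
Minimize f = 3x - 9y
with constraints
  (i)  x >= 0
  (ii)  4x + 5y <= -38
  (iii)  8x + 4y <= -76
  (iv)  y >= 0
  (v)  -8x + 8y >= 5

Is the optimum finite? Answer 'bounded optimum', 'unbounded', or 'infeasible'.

infeasible

The boundaries 4x + 5y = -38 and 8x + 4y = -76 meet at (-19/2, 0), but that point violates x ≥ 0. Every candidate vertex is excluded by some other constraint, so the feasible region is empty.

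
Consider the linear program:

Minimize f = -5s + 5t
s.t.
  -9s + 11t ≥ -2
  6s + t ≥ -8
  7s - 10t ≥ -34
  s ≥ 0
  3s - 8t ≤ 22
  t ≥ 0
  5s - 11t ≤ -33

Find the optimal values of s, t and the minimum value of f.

s = 394/13, t = 320/13, minimum f = -370/13

Extreme points and f = -5s + 5t:
  (394/13, 320/13) → f = -370/13
  (35/4, 307/44) → f = -195/22
  (0, 17/5) → f = 17
  (0, 3) → f = 15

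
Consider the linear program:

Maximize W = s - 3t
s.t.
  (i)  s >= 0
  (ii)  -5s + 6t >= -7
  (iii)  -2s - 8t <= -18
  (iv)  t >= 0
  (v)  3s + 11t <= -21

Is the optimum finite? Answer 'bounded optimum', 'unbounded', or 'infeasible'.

The boundaries s = 0 and -2s - 8t = -18 meet at (0, 9/4), but that point violates 3s + 11t ≤ -21. Every candidate vertex is excluded by some other constraint, so the feasible region is empty.

infeasible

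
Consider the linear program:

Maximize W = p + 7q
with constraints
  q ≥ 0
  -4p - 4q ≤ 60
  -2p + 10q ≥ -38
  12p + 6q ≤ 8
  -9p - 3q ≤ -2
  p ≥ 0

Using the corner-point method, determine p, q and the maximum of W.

Corner points and W = p + 7q:
  (2/3, 0) → W = 2/3
  (2/9, 0) → W = 2/9
  (0, 4/3) → W = 28/3
  (0, 2/3) → W = 14/3

The optimum lies where 12p + 6q = 8 and p = 0.
Solving simultaneously gives p = 0, q = 4/3.

p = 0, q = 4/3, maximum W = 28/3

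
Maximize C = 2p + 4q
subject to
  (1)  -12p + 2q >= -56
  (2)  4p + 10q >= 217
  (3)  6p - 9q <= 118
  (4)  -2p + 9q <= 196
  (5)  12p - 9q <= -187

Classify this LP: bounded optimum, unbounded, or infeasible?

bounded optimum

Feasible corners and C = 2p + 4q:
  (-1/8, 87/4) → C = 347/4
  (83/156, 838/39) → C = 6787/78
  (9/10, 989/45) → C = 4037/45
The feasible region has finitely many vertices and no improving ray; the maximum is 4037/45 at (9/10, 989/45).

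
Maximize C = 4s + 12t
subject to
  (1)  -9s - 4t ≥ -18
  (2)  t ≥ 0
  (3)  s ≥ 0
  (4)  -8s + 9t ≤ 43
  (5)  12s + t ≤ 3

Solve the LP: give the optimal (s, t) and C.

The binding constraints are s = 0 and 12s + t = 3.
Solving simultaneously gives s = 0, t = 3.

s = 0, t = 3, maximum C = 36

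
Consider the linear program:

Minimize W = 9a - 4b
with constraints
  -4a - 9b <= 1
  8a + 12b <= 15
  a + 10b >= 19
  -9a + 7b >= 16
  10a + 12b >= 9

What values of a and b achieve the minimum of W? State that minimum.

a = -3, b = 13/4, minimum W = -40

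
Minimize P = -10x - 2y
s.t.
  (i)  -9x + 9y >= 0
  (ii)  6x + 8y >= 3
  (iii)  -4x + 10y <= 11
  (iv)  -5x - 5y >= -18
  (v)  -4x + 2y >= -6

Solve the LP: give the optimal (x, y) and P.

Vertices and P = -10x - 2y:
  (3/14, 3/14) → P = -18/7
  (9/5, 9/5) → P = -108/5
  (-29/46, 39/46) → P = 106/23
  (25/14, 127/70) → P = -752/35

x = 9/5, y = 9/5, minimum P = -108/5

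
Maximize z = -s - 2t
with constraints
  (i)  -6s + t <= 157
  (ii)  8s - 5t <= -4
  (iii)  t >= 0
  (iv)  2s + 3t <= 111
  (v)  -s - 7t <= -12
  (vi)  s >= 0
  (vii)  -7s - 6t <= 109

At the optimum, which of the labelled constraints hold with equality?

(v) and (vi)

Feasible corners and z = -s - 2t:
  (543/34, 448/17) → z = -2335/34
  (32/61, 100/61) → z = -232/61
  (0, 37) → z = -74
  (0, 12/7) → z = -24/7

The maximum is at (0, 12/7). Substituting into each constraint, equality holds for (v) and (vi); the remaining constraints have slack.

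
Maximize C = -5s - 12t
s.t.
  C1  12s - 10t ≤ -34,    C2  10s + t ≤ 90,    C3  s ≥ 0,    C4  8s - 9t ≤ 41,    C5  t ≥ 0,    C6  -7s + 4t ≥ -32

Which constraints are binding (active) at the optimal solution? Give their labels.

C1 and C3

Feasible corners and C = -5s - 12t:
  (433/56, 355/28) → C = -10685/56
  (0, 17/5) → C = -204/5
  (0, 90) → C = -1080

The maximum is at (0, 17/5). Substituting into each constraint, equality holds for C1 and C3; the remaining constraints have slack.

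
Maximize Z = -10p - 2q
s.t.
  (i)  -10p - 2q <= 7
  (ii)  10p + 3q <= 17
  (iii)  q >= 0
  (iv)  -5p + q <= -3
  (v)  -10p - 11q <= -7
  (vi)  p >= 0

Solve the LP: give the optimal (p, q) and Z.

Vertices and Z = -10p - 2q:
  (17/10, 0) → Z = -17
  (26/25, 11/5) → Z = -74/5
  (7/10, 0) → Z = -7
  (8/13, 1/13) → Z = -82/13

p = 8/13, q = 1/13, maximum Z = -82/13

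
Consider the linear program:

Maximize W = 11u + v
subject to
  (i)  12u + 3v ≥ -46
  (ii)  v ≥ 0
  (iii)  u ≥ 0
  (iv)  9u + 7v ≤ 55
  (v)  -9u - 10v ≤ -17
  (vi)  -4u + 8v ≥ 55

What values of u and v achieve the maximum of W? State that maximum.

u = 11/20, v = 143/20, maximum W = 66/5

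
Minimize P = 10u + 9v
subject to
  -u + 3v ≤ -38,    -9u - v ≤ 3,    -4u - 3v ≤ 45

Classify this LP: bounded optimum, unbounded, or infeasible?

unbounded

From the feasible point (29/28, -345/28), moving in the direction (3, -4) keeps every constraint satisfied while P decreases without bound.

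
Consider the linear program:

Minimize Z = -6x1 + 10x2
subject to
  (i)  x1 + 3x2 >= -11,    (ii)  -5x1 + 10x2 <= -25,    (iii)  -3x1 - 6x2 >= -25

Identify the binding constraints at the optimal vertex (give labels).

Feasible corners and Z = -6x1 + 10x2:
  (-7/5, -16/5) → Z = -118/5
  (47, -58/3) → Z = -1426/3
  (20/3, 5/6) → Z = -95/3

The minimum is at (47, -58/3). Substituting into each constraint, equality holds for (i) and (iii); the remaining constraints have slack.

(i) and (iii)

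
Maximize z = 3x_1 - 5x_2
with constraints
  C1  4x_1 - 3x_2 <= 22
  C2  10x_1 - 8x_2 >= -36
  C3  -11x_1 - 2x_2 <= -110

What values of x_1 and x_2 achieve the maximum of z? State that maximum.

Corner points and z = 3x_1 - 5x_2:
  (142, 182) → z = -484
  (374/41, 198/41) → z = 132/41
  (202/27, 374/27) → z = -1264/27

At the optimal vertex, 4x_1 - 3x_2 = 22 and -11x_1 - 2x_2 = -110.
Solving simultaneously gives x_1 = 374/41, x_2 = 198/41.

x_1 = 374/41, x_2 = 198/41, maximum z = 132/41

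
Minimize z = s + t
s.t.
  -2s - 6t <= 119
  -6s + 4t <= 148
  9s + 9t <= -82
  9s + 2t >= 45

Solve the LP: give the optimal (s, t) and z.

Corner points and z = s + t:
  (193/12, -907/36) → z = -82/9
  (254/25, -1161/50) → z = -653/50
  (569/63, -127/7) → z = -82/9

The optimum lies where -2s - 6t = 119 and 9s + 2t = 45.
Solving simultaneously gives s = 254/25, t = -1161/50.

s = 254/25, t = -1161/50, minimum z = -653/50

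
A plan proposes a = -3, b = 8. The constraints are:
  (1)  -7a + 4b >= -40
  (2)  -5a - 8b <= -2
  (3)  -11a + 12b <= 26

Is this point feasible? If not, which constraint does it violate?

Constraint (3): -11a + 12b = 129, which is not ≤ 26. All other constraints are satisfied.

not feasible — violates (3)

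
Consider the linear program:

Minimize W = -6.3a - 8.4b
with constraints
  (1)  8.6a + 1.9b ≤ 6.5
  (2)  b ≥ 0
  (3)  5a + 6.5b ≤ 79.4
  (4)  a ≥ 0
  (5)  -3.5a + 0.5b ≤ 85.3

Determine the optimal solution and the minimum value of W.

Feasible corners and W = -6.3a - 8.4b:
  (65/86, 0) → W = -819/172
  (0, 65/19) → W = -546/19
  (0, 0) → W = 0

The optimum lies where 8.6a + 1.9b = 6.5 and a = 0.
Solving simultaneously gives a = 0, b = 65/19.

a = 0, b = 65/19, minimum W = -546/19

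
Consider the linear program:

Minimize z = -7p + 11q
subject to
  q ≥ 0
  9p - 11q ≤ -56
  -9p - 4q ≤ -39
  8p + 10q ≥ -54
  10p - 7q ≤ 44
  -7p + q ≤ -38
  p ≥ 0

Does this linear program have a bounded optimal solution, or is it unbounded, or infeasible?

bounded optimum

Feasible corners and z = -7p + 11q:
  (876/47, 956/47) → z = 4384/47
  (237/34, 367/34) → z = 1189/17
The feasible region has finitely many vertices and no improving ray; the minimum is 1189/17 at (237/34, 367/34).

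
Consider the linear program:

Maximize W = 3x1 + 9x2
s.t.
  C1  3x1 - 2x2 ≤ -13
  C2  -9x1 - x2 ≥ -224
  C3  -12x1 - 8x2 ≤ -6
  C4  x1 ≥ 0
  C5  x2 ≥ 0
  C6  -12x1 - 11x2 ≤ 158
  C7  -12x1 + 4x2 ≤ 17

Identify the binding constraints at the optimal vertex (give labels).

Corner points and W = 3x1 + 9x2:
  (145/7, 263/7) → W = 2802/7
  (3/2, 35/4) → W = 333/4
  (293/16, 947/16) → W = 4701/8

The maximum is at (293/16, 947/16). Substituting into each constraint, equality holds for C2 and C7; the remaining constraints have slack.

C2 and C7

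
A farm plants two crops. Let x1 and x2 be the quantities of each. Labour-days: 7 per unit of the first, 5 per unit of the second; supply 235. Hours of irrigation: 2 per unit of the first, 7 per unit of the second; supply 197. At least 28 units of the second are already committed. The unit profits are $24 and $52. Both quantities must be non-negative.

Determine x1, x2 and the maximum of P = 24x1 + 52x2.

x1 = 1/2, x2 = 28, maximum P = 1468

Vertices and P = 24x1 + 52x2:
  (0, 197/7) → P = 10244/7
  (0, 28) → P = 1456
  (1/2, 28) → P = 1468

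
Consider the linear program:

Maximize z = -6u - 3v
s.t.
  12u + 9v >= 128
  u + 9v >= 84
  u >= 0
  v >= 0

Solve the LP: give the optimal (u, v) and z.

u = 0, v = 128/9, maximum z = -128/3

Corner points and z = -6u - 3v:
  (4, 80/9) → z = -152/3
  (0, 128/9) → z = -128/3
  (84, 0) → z = -504
The feasible region is unbounded (it extends along (0, 1), (1, 0)), but z strictly decreases along every unbounded feasible direction, so there is no improving ray and the maximum is attained at a vertex.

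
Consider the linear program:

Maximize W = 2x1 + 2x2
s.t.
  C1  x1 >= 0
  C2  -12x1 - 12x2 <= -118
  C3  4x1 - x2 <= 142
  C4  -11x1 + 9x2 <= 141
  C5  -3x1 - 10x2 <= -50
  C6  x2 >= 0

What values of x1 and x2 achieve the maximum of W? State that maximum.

Vertices and W = 2x1 + 2x2:
  (0, 59/6) → W = 59/3
  (0, 47/3) → W = 94/3
  (145/21, 41/14) → W = 59/3
  (1419/25, 2126/25) → W = 1418/5
  (71/2, 0) → W = 71
  (50/3, 0) → W = 100/3

At the optimal vertex, 4x1 - x2 = 142 and -11x1 + 9x2 = 141.
Solving simultaneously gives x1 = 1419/25, x2 = 2126/25.

x1 = 1419/25, x2 = 2126/25, maximum W = 1418/5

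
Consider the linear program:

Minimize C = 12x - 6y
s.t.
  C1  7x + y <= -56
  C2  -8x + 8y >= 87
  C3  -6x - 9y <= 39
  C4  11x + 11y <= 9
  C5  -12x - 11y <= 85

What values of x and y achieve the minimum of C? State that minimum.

Feasible corners and C = 12x - 6y:
  (-535/64, 161/64) → C = -3693/32
  (-625/66, 679/66) → C = -1929/11
  (-1637/184, 91/46) → C = -5457/46
  (-94, 1043/11) → C = -18666/11

x = -94, y = 1043/11, minimum C = -18666/11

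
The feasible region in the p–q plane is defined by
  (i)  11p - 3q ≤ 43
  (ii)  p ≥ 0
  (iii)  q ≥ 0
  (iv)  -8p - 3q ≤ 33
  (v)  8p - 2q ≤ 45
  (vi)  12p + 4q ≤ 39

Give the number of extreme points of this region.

3

Intersecting each pair of boundary lines and keeping only the points that satisfy every inequality leaves:
  (0, 0)
  (0, 39/4)
  (13/4, 0)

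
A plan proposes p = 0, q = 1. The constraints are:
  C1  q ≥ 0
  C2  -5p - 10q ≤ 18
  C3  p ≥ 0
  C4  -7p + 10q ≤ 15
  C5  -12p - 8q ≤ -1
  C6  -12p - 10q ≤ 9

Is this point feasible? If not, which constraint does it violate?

feasible

C1: 1 ≥ 0 ✓
C2: -10 ≤ 18 ✓
C3: 0 ≥ 0 ✓
C4: 10 ≤ 15 ✓
C5: -8 ≤ -1 ✓
C6: -10 ≤ 9 ✓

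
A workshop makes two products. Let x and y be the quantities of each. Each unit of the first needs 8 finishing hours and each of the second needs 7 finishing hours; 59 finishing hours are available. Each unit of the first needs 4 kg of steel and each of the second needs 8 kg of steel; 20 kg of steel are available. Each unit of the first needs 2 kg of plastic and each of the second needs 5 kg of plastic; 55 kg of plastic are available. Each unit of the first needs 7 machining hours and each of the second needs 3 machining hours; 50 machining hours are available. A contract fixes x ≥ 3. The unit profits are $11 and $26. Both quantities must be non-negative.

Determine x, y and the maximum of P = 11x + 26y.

x = 3, y = 1, maximum P = 59

Corner points and P = 11x + 26y:
  (5, 0) → P = 55
  (3, 0) → P = 33
  (3, 1) → P = 59

At the optimal vertex, 4x + 8y = 20 and x = 3.
Solving simultaneously gives x = 3, y = 1.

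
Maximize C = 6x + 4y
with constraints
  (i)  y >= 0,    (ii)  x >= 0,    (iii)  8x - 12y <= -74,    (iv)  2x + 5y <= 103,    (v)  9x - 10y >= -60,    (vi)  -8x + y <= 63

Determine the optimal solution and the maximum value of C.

Feasible corners and C = 6x + 4y:
  (433/32, 243/16) → C = 2271/16
  (5/7, 93/14) → C = 216/7
  (146/13, 1047/65) → C = 8568/65

x = 433/32, y = 243/16, maximum C = 2271/16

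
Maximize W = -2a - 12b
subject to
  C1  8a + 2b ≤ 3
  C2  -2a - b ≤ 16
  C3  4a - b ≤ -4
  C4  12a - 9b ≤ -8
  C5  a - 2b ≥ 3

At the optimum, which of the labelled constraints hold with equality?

Corner points and W = -2a - 12b:
  (-76/15, -88/15) → W = 1208/15
  (-29/5, -22/5) → W = 322/5
  (-43/15, -44/15) → W = 614/15

The maximum is at (-76/15, -88/15). Substituting into each constraint, equality holds for C2 and C4; the remaining constraints have slack.

C2 and C4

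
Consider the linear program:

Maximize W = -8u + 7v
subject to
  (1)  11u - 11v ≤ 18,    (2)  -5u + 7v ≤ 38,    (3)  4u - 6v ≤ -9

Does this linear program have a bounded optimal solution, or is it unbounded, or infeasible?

Vertices and W = -8u + 7v:
  (272/11, 254/11) → W = -398/11
  (207/22, 171/22) → W = -459/22
  (-165/2, -107/2) → W = 571/2
The feasible region has finitely many vertices and no improving ray; the maximum is 571/2 at (-165/2, -107/2).

bounded optimum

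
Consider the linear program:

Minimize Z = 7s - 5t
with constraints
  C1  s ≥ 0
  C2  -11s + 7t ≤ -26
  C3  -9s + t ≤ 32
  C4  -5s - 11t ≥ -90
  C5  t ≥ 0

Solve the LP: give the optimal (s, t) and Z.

s = 229/39, t = 215/39, minimum Z = 176/13

Corner points and Z = 7s - 5t:
  (229/39, 215/39) → Z = 176/13
  (26/11, 0) → Z = 182/11
  (18, 0) → Z = 126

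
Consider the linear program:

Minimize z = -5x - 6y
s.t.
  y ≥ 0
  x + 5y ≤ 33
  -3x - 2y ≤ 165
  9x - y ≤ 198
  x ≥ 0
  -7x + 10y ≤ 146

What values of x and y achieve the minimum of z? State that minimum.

x = 1023/46, y = 99/46, minimum z = -5709/46

Corner points and z = -5x - 6y:
  (22, 0) → z = -110
  (0, 0) → z = 0
  (1023/46, 99/46) → z = -5709/46
  (0, 33/5) → z = -198/5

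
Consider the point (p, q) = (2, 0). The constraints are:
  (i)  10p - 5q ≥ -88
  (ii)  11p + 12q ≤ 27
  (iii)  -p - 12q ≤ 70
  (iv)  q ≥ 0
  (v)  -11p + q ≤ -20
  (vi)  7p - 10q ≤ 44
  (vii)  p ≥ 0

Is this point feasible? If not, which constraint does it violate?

(i): 20 ≥ -88 ✓
(ii): 22 ≤ 27 ✓
(iii): -2 ≤ 70 ✓
(iv): 0 ≥ 0 ✓
(v): -22 ≤ -20 ✓
(vi): 14 ≤ 44 ✓
(vii): 2 ≥ 0 ✓

feasible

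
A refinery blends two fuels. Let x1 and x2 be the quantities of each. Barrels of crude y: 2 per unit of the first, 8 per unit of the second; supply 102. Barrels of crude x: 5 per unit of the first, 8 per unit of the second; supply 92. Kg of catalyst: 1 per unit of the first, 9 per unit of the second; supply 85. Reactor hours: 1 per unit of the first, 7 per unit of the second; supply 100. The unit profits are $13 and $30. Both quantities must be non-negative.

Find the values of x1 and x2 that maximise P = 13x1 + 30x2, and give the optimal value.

x1 = 4, x2 = 9, maximum P = 322

Feasible corners and P = 13x1 + 30x2:
  (0, 0) → P = 0
  (0, 85/9) → P = 850/3
  (92/5, 0) → P = 1196/5
  (4, 9) → P = 322

At the optimal vertex, 5x1 + 8x2 = 92 and x1 + 9x2 = 85.
Solving simultaneously gives x1 = 4, x2 = 9.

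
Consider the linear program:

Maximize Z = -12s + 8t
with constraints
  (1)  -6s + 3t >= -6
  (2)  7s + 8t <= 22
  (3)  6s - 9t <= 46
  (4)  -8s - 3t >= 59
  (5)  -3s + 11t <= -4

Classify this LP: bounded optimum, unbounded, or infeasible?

From the feasible point (-131/30, -361/45), moving in the direction (-9, -6) keeps every constraint satisfied while Z increases without bound.

unbounded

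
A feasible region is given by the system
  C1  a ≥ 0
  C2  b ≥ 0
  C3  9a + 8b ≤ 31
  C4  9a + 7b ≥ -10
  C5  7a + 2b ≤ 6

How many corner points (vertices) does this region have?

3

Of the 10 pairwise boundary intersections, those satisfying every inequality are:
  (0, 0)
  (0, 3)
  (6/7, 0)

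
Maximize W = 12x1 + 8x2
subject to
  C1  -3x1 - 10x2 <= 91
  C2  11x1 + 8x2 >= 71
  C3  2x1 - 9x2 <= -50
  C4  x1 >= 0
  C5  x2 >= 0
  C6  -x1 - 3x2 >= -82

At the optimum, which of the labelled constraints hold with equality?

Feasible corners and W = 12x1 + 8x2:
  (239/115, 692/115) → W = 8404/115
  (0, 71/8) → W = 71
  (196/5, 214/15) → W = 8768/15
  (0, 82/3) → W = 656/3

The maximum is at (196/5, 214/15). Substituting into each constraint, equality holds for C3 and C6; the remaining constraints have slack.

C3 and C6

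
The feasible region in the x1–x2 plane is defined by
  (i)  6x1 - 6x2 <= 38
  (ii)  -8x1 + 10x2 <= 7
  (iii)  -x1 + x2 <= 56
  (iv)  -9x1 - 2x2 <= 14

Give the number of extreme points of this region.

Intersecting each pair of boundary lines and keeping only the points that satisfy every inequality leaves:
  (211/6, 173/6)
  (-4/33, -71/11)
  (-77/53, -49/106)

3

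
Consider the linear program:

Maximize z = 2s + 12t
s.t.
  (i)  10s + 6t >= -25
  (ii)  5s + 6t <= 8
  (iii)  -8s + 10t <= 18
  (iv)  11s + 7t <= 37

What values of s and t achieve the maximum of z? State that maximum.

Extreme points and z = 2s + 12t:
  (-179/74, -5/37) → z = -239/37
  (-2/7, 11/7) → z = 128/7
  (166/31, -97/31) → z = -832/31
The feasible region is unbounded (it extends along (3, -5), (7, -11)), but z strictly decreases along every unbounded feasible direction, so there is no improving ray and the maximum is attained at a vertex.

At the optimal vertex, 5s + 6t = 8 and -8s + 10t = 18.
Solving simultaneously gives s = -2/7, t = 11/7.

s = -2/7, t = 11/7, maximum z = 128/7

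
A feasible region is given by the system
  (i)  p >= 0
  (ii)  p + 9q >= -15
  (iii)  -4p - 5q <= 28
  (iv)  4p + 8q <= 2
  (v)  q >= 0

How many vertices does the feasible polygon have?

3

The feasible vertices (each the meet of two boundaries and inside every other half-plane) are:
  (0, 1/4)
  (0, 0)
  (1/2, 0)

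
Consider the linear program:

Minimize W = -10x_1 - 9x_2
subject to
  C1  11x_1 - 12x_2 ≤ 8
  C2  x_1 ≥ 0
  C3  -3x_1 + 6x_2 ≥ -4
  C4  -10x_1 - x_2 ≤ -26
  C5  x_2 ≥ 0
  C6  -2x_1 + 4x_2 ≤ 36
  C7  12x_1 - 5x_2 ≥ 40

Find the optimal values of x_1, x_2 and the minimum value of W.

x_1 = 116/5, x_2 = 103/5, minimum W = -2087/5

The binding constraints are 11x_1 - 12x_2 = 8 and -2x_1 + 4x_2 = 36.
Solving simultaneously gives x_1 = 116/5, x_2 = 103/5.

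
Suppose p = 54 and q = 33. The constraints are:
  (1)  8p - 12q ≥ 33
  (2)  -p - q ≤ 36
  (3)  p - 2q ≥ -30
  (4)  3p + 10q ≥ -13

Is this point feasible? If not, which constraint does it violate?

feasible

(1): 36 ≥ 33 ✓
(2): -87 ≤ 36 ✓
(3): -12 ≥ -30 ✓
(4): 492 ≥ -13 ✓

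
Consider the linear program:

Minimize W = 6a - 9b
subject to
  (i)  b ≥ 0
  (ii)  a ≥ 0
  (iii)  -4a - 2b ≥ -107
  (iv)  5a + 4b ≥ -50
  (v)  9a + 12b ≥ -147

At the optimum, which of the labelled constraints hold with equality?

(ii) and (iii)

Feasible corners and W = 6a - 9b:
  (0, 0) → W = 0
  (107/4, 0) → W = 321/2
  (0, 107/2) → W = -963/2

The minimum is at (0, 107/2). Substituting into each constraint, equality holds for (ii) and (iii); the remaining constraints have slack.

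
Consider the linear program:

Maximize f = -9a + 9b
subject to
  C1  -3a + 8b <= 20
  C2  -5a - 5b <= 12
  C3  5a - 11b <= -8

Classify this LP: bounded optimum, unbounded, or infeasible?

Feasible corners and f = -9a + 9b:
  (-196/55, 64/55) → f = 468/11
  (156/7, 76/7) → f = -720/7
  (-43/20, -1/4) → f = 171/10
The feasible region has finitely many vertices and no improving ray; the maximum is 468/11 at (-196/55, 64/55).

bounded optimum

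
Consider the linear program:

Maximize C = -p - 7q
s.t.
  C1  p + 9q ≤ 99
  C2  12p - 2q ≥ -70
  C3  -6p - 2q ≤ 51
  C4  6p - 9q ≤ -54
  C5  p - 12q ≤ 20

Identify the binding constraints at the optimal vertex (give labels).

C2 and C4

Extreme points and C = -p - 7q:
  (-216/55, 629/55) → C = -4187/55
  (45/7, 72/7) → C = -549/7
  (-87/16, 19/8) → C = -179/16

The maximum is at (-87/16, 19/8). Substituting into each constraint, equality holds for C2 and C4; the remaining constraints have slack.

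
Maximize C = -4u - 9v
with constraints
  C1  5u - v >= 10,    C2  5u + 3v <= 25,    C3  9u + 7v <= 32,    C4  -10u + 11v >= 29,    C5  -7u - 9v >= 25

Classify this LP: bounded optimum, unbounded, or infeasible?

The boundaries 5u - v = 10 and -7u - 9v = 25 meet at (5/4, -15/4), but that point violates -10u + 11v ≥ 29. Every candidate vertex is excluded by some other constraint, so the feasible region is empty.

infeasible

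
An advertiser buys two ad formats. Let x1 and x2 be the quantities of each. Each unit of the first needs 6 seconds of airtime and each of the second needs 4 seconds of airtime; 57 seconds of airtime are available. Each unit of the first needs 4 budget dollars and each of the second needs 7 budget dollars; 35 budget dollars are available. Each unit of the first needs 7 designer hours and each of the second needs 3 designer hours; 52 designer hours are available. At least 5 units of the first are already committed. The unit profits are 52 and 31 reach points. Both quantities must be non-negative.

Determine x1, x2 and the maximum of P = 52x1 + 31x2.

x1 = 7, x2 = 1, maximum P = 395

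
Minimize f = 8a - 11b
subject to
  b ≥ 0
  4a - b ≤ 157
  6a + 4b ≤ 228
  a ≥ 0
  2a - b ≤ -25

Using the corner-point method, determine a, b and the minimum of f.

At the optimal vertex, 6a + 4b = 228 and a = 0.
Solving simultaneously gives a = 0, b = 57.

a = 0, b = 57, minimum f = -627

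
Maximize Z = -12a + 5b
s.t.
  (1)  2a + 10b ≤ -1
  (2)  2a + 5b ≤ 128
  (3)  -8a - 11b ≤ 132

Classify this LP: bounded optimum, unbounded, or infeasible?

Corner points and Z = -12a + 5b:
  (257/2, -129/5) → Z = -1671
  (-1309/58, 128/29) → Z = 8494/29
The feasible region has finitely many vertices and no improving ray; the maximum is 8494/29 at (-1309/58, 128/29).

bounded optimum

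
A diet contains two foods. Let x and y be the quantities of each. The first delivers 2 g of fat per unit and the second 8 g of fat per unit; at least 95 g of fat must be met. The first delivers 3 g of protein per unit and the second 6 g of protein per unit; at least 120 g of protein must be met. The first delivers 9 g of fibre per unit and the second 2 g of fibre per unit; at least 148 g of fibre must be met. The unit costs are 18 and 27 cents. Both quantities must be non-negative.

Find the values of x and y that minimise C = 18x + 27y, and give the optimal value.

Feasible corners and C = 18x + 27y:
  (0, 74) → C = 1998
  (95/2, 0) → C = 855
  (65/2, 15/4) → C = 2745/4
  (27/2, 53/4) → C = 2403/4
The feasible region is unbounded (it extends along (0, 1), (1, 0)), but C strictly increases along every unbounded feasible direction, so there is no improving ray and the minimum is attained at a vertex.

The optimum lies where 3x + 6y = 120 and 9x + 2y = 148.
Solving simultaneously gives x = 27/2, y = 53/4.

x = 27/2, y = 53/4, minimum C = 2403/4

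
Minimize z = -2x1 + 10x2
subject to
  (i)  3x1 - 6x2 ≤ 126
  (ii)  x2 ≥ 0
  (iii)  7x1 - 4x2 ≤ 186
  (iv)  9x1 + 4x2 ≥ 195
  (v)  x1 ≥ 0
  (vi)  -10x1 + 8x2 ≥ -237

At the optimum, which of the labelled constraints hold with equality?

(ii) and (vi)

Vertices and z = -2x1 + 10x2:
  (65/3, 0) → z = -130/3
  (237/10, 0) → z = -237/5
  (135/4, 201/16) → z = 465/8
  (0, 195/4) → z = 975/2
The feasible region is unbounded (it extends along (0, 1), (4, 7)), but z strictly increases along every unbounded feasible direction, so there is no improving ray and the minimum is attained at a vertex.

The minimum is at (237/10, 0). Substituting into each constraint, equality holds for (ii) and (vi); the remaining constraints have slack.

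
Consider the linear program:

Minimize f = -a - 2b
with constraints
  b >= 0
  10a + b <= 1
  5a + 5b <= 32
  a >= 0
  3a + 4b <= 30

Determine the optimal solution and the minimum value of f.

Vertices and f = -a - 2b:
  (1/10, 0) → f = -1/10
  (0, 0) → f = 0
  (0, 1) → f = -2

The optimum lies where 10a + b = 1 and a = 0.
Solving simultaneously gives a = 0, b = 1.

a = 0, b = 1, minimum f = -2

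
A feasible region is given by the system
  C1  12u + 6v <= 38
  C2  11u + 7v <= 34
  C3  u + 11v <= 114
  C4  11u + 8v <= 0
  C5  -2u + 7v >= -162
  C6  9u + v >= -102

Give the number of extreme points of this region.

5

Intersecting each pair of boundary lines and keeping only the points that satisfy every inequality leaves:
  (152/15, -209/15)
  (619/48, -467/24)
  (-912/113, 1254/113)
  (-618/49, 564/49)
  (-552/65, -1662/65)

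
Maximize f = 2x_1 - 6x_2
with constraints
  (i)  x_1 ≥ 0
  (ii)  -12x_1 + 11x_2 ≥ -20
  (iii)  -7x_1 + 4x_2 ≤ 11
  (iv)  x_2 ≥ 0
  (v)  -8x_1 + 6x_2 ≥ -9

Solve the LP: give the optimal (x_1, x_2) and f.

x_1 = 9/8, x_2 = 0, maximum f = 9/4

Feasible corners and f = 2x_1 - 6x_2:
  (0, 11/4) → f = -33/2
  (0, 0) → f = 0
  (9/8, 0) → f = 9/4
The feasible region is unbounded (it extends along (3, 4), (4, 7)), but f strictly decreases along every unbounded feasible direction, so there is no improving ray and the maximum is attained at a vertex.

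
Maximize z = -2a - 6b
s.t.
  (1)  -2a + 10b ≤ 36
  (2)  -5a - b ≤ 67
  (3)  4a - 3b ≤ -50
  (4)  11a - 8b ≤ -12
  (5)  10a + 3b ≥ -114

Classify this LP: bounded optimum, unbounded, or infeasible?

Feasible corners and z = -2a - 6b:
  (-196/17, 22/17) → z = 260/17
  (-624/53, 66/53) → z = 852/53
  (-82/7, 22/21) → z = 120/7
The feasible region has finitely many vertices and no improving ray; the maximum is 120/7 at (-82/7, 22/21).

bounded optimum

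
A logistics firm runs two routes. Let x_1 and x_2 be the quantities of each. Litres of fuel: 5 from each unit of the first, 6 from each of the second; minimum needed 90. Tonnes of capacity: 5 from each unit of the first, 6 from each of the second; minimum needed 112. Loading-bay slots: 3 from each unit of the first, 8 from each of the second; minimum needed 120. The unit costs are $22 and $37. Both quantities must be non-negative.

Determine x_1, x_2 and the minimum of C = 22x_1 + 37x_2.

Corner points and C = 22x_1 + 37x_2:
  (0, 56/3) → C = 2072/3
  (40, 0) → C = 880
  (8, 12) → C = 620
The feasible region is unbounded (it extends along (0, 1), (1, 0)), but C strictly increases along every unbounded feasible direction, so there is no improving ray and the minimum is attained at a vertex.

x_1 = 8, x_2 = 12, minimum C = 620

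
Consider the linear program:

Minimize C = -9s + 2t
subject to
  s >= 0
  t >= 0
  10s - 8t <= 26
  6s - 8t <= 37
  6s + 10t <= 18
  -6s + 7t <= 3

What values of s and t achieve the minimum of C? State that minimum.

Feasible corners and C = -9s + 2t:
  (0, 0) → C = 0
  (0, 3/7) → C = 6/7
  (13/5, 0) → C = -117/5
  (101/37, 6/37) → C = -897/37
  (16/17, 21/17) → C = -6

The optimum lies where 10s - 8t = 26 and 6s + 10t = 18.
Solving simultaneously gives s = 101/37, t = 6/37.

s = 101/37, t = 6/37, minimum C = -897/37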